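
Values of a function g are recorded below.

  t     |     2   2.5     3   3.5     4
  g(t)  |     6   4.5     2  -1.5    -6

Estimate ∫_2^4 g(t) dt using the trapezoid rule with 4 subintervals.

2.5

Δt = 0.5.
T_4 = (0.5/2)·[6 + 2·4.5 + 2·2 + 2·(-1.5) + (-6)] = 2.5.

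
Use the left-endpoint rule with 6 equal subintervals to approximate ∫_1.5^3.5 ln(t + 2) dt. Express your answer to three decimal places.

2.915

Δt = (3.5 − 1.5)/6 = 1/3.
Left endpoints: 1.5, 11/6, 13/6, 2.5, 17/6, 19/6.
f(1.5) ≈ 1.253, f(11/6) ≈ 1.344, f(13/6) ≈ 1.427, f(2.5) ≈ 1.504, f(17/6) ≈ 1.576, f(19/6) ≈ 1.642.
Sum = Δt · [f(1.5) + f(11/6) + f(13/6) + ...].
Sum ≈ 2.915.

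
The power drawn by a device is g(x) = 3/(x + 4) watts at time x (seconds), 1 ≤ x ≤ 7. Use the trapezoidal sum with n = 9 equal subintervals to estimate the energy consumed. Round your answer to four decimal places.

2.3689

Δx = (7 − 1)/9 = 2/3.
g(1) = 0.6, g(5/3) = 9/17, g(7/3) = 9/19, g(3) = 3/7, g(11/3) = 9/23, g(13/3) = 0.36, g(5) = 1/3, g(17/3) = 9/29, g(19/3) = 9/31, g(7) = 3/11.
T_9 = (Δx/2)·[g(x_0) + 2g(x_1) + ... + 2g(x_{8}) + g(x_9)].
Sum ≈ 2.3689.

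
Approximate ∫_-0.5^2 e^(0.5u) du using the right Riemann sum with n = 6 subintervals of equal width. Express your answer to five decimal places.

Δu = (2 − (-0.5))/6 = 5/12.
Right endpoints: -1/12, 1/3, 0.75, 7/6, 19/12, 2.
f(-1/12) ≈ 0.95919, f(1/3) ≈ 1.18136, f(0.75) ≈ 1.45499, f(7/6) ≈ 1.79200, f(19/12) ≈ 2.20707, f(2) ≈ 2.71828.
Sum = Δu · [f(-1/12) + f(1/3) + f(0.75) + ...].
Sum ≈ 4.29704.

4.29704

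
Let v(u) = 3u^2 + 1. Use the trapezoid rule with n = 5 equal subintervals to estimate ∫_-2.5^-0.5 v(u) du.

Δu = (-0.5 − (-2.5))/5 = 0.4.
v(-2.5) = 19.75, v(-2.1) = 14.23, v(-1.7) = 9.67, v(-1.3) = 6.07, v(-0.9) = 3.43, v(-0.5) = 1.75.
T_5 = (Δu/2)·[v(u_0) + 2v(u_1) + ... + 2v(u_{4}) + v(u_5)].
Sum = 17.66.

17.66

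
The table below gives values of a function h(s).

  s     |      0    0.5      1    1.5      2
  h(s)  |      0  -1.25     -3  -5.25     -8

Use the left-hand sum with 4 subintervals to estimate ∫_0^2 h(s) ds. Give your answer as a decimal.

-4.75

Δs = 0.5.
Sum = 0.5·[0 + (-1.25) + (-3) + (-5.25)] = -4.75.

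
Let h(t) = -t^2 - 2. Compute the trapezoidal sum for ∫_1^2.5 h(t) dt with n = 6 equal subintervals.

Δt = (2.5 − 1)/6 = 0.25.
h(1) = -3, h(1.25) = -3.5625, h(1.5) = -4.25, h(1.75) = -5.0625, h(2) = -6, h(2.25) = -7.0625, h(2.5) = -8.25.
T_6 = (Δt/2)·[h(t_0) + 2h(t_1) + ... + 2h(t_{5}) + h(t_6)].
Sum = -7.890625.

-7.890625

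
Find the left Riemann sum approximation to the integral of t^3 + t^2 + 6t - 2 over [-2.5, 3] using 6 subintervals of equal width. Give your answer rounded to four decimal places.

-12.6312

Δt = (3 − (-2.5))/6 = 11/12.
Left endpoints: -2.5, -19/12, -2/3, 0.25, 7/6, 25/12.
f(-2.5) = -26.375, f(-19/12) = -22399/1728, f(-2/3) = -158/27, f(0.25) = -0.421875, f(7/6) = 1717/216, f(25/12) = 41269/1728.
Sum = Δt · [f(-2.5) + f(-19/12) + f(-2/3) + ...].
Sum ≈ -12.6312.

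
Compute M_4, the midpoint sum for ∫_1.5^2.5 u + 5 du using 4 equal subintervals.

Δu = (2.5 − 1.5)/4 = 0.25.
Midpoints: 1.625, 1.875, 2.125, 2.375.
f(1.625) = 6.625, f(1.875) = 6.875, f(2.125) = 7.125, f(2.375) = 7.375.
Sum = Δu · [f(1.625) + f(1.875) + f(2.125) + f(2.375)].
Sum = 7.

7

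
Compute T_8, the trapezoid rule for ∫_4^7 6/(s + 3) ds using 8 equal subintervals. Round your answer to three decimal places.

2.141

Δs = (7 − 4)/8 = 0.375.
f(4) = 6/7, f(4.375) = 48/59, f(4.75) = 24/31, f(5.125) = 48/65, f(5.5) = 12/17, f(5.875) = 48/71, f(6.25) = 24/37, f(6.625) = 48/77, f(7) = 0.6.
T_8 = (Δs/2)·[f(s_0) + 2f(s_1) + ... + 2f(s_{7}) + f(s_8)].
Sum ≈ 2.141.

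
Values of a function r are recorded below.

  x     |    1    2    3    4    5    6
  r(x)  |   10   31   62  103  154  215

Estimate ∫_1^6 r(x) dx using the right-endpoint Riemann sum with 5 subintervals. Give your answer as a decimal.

565

Δx = 1.
Sum = 1·[31 + 62 + 103 + 154 + 215] = 565.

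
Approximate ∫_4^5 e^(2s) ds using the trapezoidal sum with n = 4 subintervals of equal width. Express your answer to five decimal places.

9720.32287

Δs = (5 − 4)/4 = 0.25.
f(4) ≈ 2980.95799, f(4.25) ≈ 4914.76884, f(4.5) ≈ 8103.08393, f(4.75) ≈ 13359.72683, f(5) ≈ 22026.46579.
T_4 = (Δs/2)·[f(s_0) + 2f(s_1) + 2f(s_2) + 2f(s_3) + f(s_4)].
Sum ≈ 9720.32287.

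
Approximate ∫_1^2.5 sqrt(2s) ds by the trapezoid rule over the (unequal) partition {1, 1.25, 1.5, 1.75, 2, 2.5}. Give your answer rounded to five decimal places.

2.78180

Subinterval widths: 0.25, 0.25, 0.25, 0.25, 0.5.
f(1) ≈ 1.41421, f(1.25) ≈ 1.58114, f(1.5) ≈ 1.73205, f(1.75) ≈ 1.87083, f(2) ≈ 2.00000, f(2.5) ≈ 2.23607.
On each subinterval the trapezoid contributes (Δs_i/2)·[f(s_{i-1}) + f(s_i)].
Sum ≈ 2.78180.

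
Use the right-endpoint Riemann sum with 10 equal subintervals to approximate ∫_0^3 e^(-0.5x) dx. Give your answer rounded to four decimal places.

1.4401

Δx = (3 − 0)/10 = 0.3.
Right endpoints: 0.3, 0.6, 0.9, 1.2, 1.5, 1.8, 2.1, 2.4, 2.7, 3.
f(0.3) ≈ 0.8607, f(0.6) ≈ 0.7408, f(0.9) ≈ 0.6376, f(1.2) ≈ 0.5488, f(1.5) ≈ 0.4724, f(1.8) ≈ 0.4066, f(2.1) ≈ 0.3499, f(2.4) ≈ 0.3012, f(2.7) ≈ 0.2592, f(3) ≈ 0.2231.
Sum = Δx · [f(0.3) + f(0.6) + f(0.9) + ...].
Sum ≈ 1.4401.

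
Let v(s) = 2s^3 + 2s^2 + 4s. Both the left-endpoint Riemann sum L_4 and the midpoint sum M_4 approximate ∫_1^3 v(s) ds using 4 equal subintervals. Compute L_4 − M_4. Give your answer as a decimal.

L_4 = 55.5.
M_4 = 72.75.
L_4 − M_4 = -17.25.

-17.25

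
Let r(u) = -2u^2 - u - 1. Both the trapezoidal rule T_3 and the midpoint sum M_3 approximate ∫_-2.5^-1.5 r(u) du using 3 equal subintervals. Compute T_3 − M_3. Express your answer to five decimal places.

-0.05556

T_3 ≈ -7.2037037.
M_3 ≈ -7.1481481.
T_3 − M_3 ≈ -0.05556.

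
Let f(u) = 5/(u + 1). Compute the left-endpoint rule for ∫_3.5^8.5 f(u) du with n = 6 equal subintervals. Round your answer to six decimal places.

3.990774

Δu = (8.5 − 3.5)/6 = 5/6.
Left endpoints: 3.5, 13/3, 31/6, 6, 41/6, 23/3.
f(3.5) = 10/9, f(13/3) = 0.9375, f(31/6) = 30/37, f(6) = 5/7, f(41/6) = 30/47, f(23/3) = 15/26.
Sum = Δu · [f(3.5) + f(13/3) + f(31/6) + ...].
Sum ≈ 3.990774.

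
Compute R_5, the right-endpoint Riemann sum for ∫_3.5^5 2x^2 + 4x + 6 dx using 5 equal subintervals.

Δx = (5 − 3.5)/5 = 0.3.
Right endpoints: 3.8, 4.1, 4.4, 4.7, 5.
f(3.8) = 50.08, f(4.1) = 56.02, f(4.4) = 62.32, f(4.7) = 68.98, f(5) = 76.
Sum = Δx · [f(3.8) + f(4.1) + f(4.4) + f(4.7) + f(5)].
Sum = 94.02.

94.02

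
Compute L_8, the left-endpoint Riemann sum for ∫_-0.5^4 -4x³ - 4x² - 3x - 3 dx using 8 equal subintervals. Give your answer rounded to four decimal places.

-290.8389

Δx = (4 − (-0.5))/8 = 0.5625.
Left endpoints: -0.5, 0.0625, 0.625, 1.1875, 1.75, 2.3125, 2.875, 3.4375.
f(-0.5) = -2, f(0.0625) = -3281/1024, f(0.625) = -7.4140625, f(1.1875) = -19355/1024, f(1.75) = -41.9375, f(2.3125) = -82733/1024, f(2.875) = -139.7421875, f(3.4375) = -228407/1024.
Sum = Δx · [f(-0.5) + f(0.0625) + f(0.625) + ...].
Sum ≈ -290.8389.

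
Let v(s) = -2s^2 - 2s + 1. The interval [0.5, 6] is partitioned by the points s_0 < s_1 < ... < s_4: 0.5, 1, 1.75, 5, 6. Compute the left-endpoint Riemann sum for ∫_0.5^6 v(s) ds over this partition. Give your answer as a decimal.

-89.53125

Subinterval widths: 0.5, 0.75, 3.25, 1.
Left endpoints: 0.5, 1, 1.75, 5.
v(0.5) = -0.5, v(1) = -3, v(1.75) = -8.625, v(5) = -59.
Sum = Σ Δs_i · v(s_i).
Sum = -89.53125.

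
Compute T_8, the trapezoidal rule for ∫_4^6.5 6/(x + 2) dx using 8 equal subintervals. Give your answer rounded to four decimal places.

2.0905

Δx = (6.5 − 4)/8 = 0.3125.
f(4) = 1, f(4.3125) = 96/101, f(4.625) = 48/53, f(4.9375) = 32/37, f(5.25) = 24/29, f(5.5625) = 96/121, f(5.875) = 16/21, f(6.1875) = 96/131, f(6.5) = 12/17.
T_8 = (Δx/2)·[f(x_0) + 2f(x_1) + ... + 2f(x_{7}) + f(x_8)].
Sum ≈ 2.0905.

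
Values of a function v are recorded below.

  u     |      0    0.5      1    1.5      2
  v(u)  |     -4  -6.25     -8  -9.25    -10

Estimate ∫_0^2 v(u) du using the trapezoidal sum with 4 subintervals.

-15.25

Δu = 0.5.
T_4 = (0.5/2)·[(-4) + 2·(-6.25) + 2·(-8) + 2·(-9.25) + (-10)] = -15.25.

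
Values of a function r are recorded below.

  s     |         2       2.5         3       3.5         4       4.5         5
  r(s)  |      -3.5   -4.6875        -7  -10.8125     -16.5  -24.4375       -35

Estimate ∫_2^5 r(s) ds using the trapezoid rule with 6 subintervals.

-41.34375

Δs = 0.5.
T_6 = (0.5/2)·[(-3.5) + 2·(-4.6875) + 2·(-7) + 2·(-10.8125) + 2·(-16.5) + 2·(-24.4375) + (-35)] = -41.34375.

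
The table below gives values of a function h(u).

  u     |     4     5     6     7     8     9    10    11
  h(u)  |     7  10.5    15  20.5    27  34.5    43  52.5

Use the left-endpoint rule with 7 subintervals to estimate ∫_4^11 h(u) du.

157.5

Δu = 1.
Sum = 1·[7 + 10.5 + 15 + 20.5 + 27 + 34.5 + 43] = 157.5.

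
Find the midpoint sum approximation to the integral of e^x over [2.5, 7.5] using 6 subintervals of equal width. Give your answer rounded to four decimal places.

Δx = (7.5 − 2.5)/6 = 5/6.
Midpoints: 35/12, 3.75, 55/12, 65/12, 6.25, 85/12.
f(35/12) ≈ 18.4796, f(3.75) ≈ 42.5211, f(55/12) ≈ 97.8400, f(65/12) ≈ 225.1274, f(6.25) ≈ 518.0128, f(85/12) ≈ 1191.9350.
Sum = Δx · [f(35/12) + f(3.75) + f(55/12) + ...].
Sum ≈ 1744.9300.

1744.9300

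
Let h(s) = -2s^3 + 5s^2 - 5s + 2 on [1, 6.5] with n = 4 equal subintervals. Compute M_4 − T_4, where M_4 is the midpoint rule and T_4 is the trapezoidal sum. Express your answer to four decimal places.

45.4932

M_4 ≈ -512.950195.
T_4 ≈ -558.443359.
M_4 − T_4 ≈ 45.4932.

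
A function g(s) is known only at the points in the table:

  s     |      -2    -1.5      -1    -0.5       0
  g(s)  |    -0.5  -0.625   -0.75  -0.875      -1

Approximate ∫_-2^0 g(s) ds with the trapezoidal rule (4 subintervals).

Δs = 0.5.
T_4 = (0.5/2)·[(-0.5) + 2·(-0.625) + 2·(-0.75) + 2·(-0.875) + (-1)] = -1.5.

-1.5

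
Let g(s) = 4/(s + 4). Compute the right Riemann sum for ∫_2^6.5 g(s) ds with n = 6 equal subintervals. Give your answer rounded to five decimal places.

2.13482

Δs = (6.5 − 2)/6 = 0.75.
Right endpoints: 2.75, 3.5, 4.25, 5, 5.75, 6.5.
g(2.75) = 16/27, g(3.5) = 8/15, g(4.25) = 16/33, g(5) = 4/9, g(5.75) = 16/39, g(6.5) = 8/21.
Sum = Δs · [g(2.75) + g(3.5) + g(4.25) + ...].
Sum ≈ 2.13482.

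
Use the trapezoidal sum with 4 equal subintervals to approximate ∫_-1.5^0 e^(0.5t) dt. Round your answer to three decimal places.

Δt = (0 − (-1.5))/4 = 0.375.
f(-1.5) ≈ 0.472, f(-1.125) ≈ 0.570, f(-0.75) ≈ 0.687, f(-0.375) ≈ 0.829, f(0) ≈ 1.000.
T_4 = (Δt/2)·[f(t_0) + 2f(t_1) + 2f(t_2) + 2f(t_3) + f(t_4)].
Sum ≈ 1.058.

1.058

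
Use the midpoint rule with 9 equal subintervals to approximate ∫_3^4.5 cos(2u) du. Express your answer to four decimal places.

0.3474

Δu = (4.5 − 3)/9 = 1/6.
Midpoints: 37/12, 3.25, 41/12, 43/12, 3.75, 47/12, 49/12, 4.25, 53/12.
f(37/12) ≈ 0.9932, f(3.25) ≈ 0.9766, f(41/12) ≈ 0.8524, f(43/12) ≈ 0.6345, f(3.75) ≈ 0.3466, f(47/12) ≈ 0.0206, f(49/12) ≈ -0.3076, f(4.25) ≈ -0.6020, f(53/12) ≈ -0.8301.
Sum = Δu · [f(37/12) + f(3.25) + f(41/12) + ...].
Sum ≈ 0.3474.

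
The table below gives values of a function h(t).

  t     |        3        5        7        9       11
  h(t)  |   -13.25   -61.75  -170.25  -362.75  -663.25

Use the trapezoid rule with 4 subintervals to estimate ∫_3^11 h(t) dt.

-1866

Δt = 2.
T_4 = (2/2)·[(-13.25) + 2·(-61.75) + 2·(-170.25) + 2·(-362.75) + (-663.25)] = -1866.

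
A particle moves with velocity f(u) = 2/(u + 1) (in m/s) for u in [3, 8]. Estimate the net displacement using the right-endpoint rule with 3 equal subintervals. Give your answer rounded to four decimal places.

1.4132

Δu = (8 − 3)/3 = 5/3.
Right endpoints: 14/3, 19/3, 8.
f(14/3) = 6/17, f(19/3) = 3/11, f(8) = 2/9.
Sum = Δu · [f(14/3) + f(19/3) + f(8)].
Sum ≈ 1.4132.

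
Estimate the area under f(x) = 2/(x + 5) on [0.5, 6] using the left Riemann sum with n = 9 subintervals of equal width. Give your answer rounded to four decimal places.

Δx = (6 − 0.5)/9 = 11/18.
Left endpoints: 0.5, 10/9, 31/18, 7/3, 53/18, 32/9, 25/6, 43/9, 97/18.
f(0.5) = 4/11, f(10/9) = 18/55, f(31/18) = 36/121, f(7/3) = 3/11, f(53/18) = 36/143, f(32/9) = 18/77, f(25/6) = 12/55, f(43/9) = 9/44, f(97/18) = 36/187.
Sum = Δx · [f(0.5) + f(10/9) + f(31/18) + ...].
Sum ≈ 1.4434.

1.4434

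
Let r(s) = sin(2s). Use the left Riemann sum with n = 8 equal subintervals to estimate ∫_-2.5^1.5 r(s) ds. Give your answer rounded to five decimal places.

Δs = (1.5 − (-2.5))/8 = 0.5.
Left endpoints: -2.5, -2, -1.5, -1, -0.5, 0, 0.5, 1.
r(-2.5) ≈ 0.95892, r(-2) ≈ 0.75680, r(-1.5) ≈ -0.14112, r(-1) ≈ -0.90930, r(-0.5) ≈ -0.84147, r(0) ≈ 0.00000, r(0.5) ≈ 0.84147, r(1) ≈ 0.90930.
Sum = Δs · [r(-2.5) + r(-2) + r(-1.5) + ...].
Sum ≈ 0.78730.

0.78730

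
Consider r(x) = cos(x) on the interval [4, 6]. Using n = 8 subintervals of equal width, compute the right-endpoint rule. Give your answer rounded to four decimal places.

Δx = (6 − 4)/8 = 0.25.
Right endpoints: 4.25, 4.5, 4.75, 5, 5.25, 5.5, 5.75, 6.
r(4.25) ≈ -0.4461, r(4.5) ≈ -0.2108, r(4.75) ≈ 0.0376, r(5) ≈ 0.2837, r(5.25) ≈ 0.5121, r(5.5) ≈ 0.7087, r(5.75) ≈ 0.8612, r(6) ≈ 0.9602.
Sum = Δx · [r(4.25) + r(4.5) + r(4.75) + ...].
Sum ≈ 0.6766.

0.6766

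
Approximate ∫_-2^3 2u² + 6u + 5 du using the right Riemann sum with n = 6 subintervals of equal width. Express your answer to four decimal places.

Δu = (3 − (-2))/6 = 5/6.
Right endpoints: -7/6, -1/3, 0.5, 4/3, 13/6, 3.
f(-7/6) = 13/18, f(-1/3) = 29/9, f(0.5) = 8.5, f(4/3) = 149/9, f(13/6) = 493/18, f(3) = 41.
Sum = Δu · [f(-7/6) + f(-1/3) + f(0.5) + ...].
Sum ≈ 81.1574.

81.1574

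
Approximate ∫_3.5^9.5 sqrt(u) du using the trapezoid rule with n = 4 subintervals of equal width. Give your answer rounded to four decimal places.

Δu = (9.5 − 3.5)/4 = 1.5.
f(3.5) ≈ 1.8708, f(5) ≈ 2.2361, f(6.5) ≈ 2.5495, f(8) ≈ 2.8284, f(9.5) ≈ 3.0822.
T_4 = (Δu/2)·[f(u_0) + 2f(u_1) + 2f(u_2) + 2f(u_3) + f(u_4)].
Sum ≈ 15.1358.

15.1358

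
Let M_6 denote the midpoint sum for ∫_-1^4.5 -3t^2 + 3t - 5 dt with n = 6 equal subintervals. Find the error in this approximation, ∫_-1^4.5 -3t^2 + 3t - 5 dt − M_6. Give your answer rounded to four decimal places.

-1.1554

Exact integral: ∫_-1^4.5 f(t) dt = -90.75.
M_6 ≈ -89.594618.
Error ≈ -90.75 − (-89.594618) ≈ -1.1554.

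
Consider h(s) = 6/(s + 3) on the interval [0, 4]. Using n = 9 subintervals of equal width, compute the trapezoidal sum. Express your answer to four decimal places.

5.0927

Δs = (4 − 0)/9 = 4/9.
h(0) = 2, h(4/9) = 54/31, h(8/9) = 54/35, h(4/3) = 18/13, h(16/9) = 54/43, h(20/9) = 54/47, h(8/3) = 18/17, h(28/9) = 54/55, h(32/9) = 54/59, h(4) = 6/7.
T_9 = (Δs/2)·[h(s_0) + 2h(s_1) + ... + 2h(s_{8}) + h(s_9)].
Sum ≈ 5.0927.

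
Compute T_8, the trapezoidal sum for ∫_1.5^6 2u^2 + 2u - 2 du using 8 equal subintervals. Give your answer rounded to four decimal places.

Δu = (6 − 1.5)/8 = 0.5625.
f(1.5) = 5.5, f(2.0625) = 10.6328125, f(2.625) = 17.03125, f(3.1875) = 24.6953125, f(3.75) = 33.625, f(4.3125) = 43.8203125, f(4.875) = 55.28125, f(5.4375) = 68.0078125, f(6) = 82.
T_8 = (Δu/2)·[f(u_0) + 2f(u_1) + ... + 2f(u_{7}) + f(u_8)].
Sum ≈ 166.9746.

166.9746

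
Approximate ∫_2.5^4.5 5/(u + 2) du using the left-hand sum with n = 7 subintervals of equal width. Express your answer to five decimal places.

Δu = (4.5 − 2.5)/7 = 2/7.
Left endpoints: 2.5, 39/14, 43/14, 47/14, 51/14, 55/14, 59/14.
f(2.5) = 10/9, f(39/14) = 70/67, f(43/14) = 70/71, f(47/14) = 14/15, f(51/14) = 70/79, f(55/14) = 70/83, f(59/14) = 70/87.
Sum = Δu · [f(2.5) + f(39/14) + f(43/14) + ...].
Sum ≈ 1.88834.

1.88834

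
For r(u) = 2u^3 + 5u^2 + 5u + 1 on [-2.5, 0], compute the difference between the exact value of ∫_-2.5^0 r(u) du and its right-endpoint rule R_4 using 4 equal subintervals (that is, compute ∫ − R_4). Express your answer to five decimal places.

Exact integral: ∫_-2.5^0 r(u) du ≈ -6.6145833.
R_4 ≈ -3.1152344.
Error ≈ -6.6145833 − (-3.1152344) ≈ -3.49935.

-3.49935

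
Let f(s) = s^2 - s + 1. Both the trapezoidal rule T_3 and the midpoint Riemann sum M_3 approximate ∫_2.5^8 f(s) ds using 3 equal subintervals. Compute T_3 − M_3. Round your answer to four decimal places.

T_3 ≈ 145.164352.
M_3 ≈ 140.542824.
T_3 − M_3 ≈ 4.6215.

4.6215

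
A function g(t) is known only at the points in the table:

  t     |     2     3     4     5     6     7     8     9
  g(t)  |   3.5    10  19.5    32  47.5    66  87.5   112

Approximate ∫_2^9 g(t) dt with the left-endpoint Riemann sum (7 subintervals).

Δt = 1.
Sum = 1·[3.5 + 10 + 19.5 + 32 + 47.5 + 66 + 87.5] = 266.

266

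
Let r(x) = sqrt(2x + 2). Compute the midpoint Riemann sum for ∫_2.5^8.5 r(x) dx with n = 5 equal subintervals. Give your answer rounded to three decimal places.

Δx = (8.5 − 2.5)/5 = 1.2.
Midpoints: 3.1, 4.3, 5.5, 6.7, 7.9.
r(3.1) ≈ 2.864, r(4.3) ≈ 3.256, r(5.5) ≈ 3.606, r(6.7) ≈ 3.924, r(7.9) ≈ 4.219.
Sum = Δx · [r(3.1) + r(4.3) + r(5.5) + r(6.7) + r(7.9)].
Sum ≈ 21.442.

21.442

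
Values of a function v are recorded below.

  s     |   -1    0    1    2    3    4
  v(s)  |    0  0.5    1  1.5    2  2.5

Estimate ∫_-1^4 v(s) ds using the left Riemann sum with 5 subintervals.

Δs = 1.
Sum = 1·[0 + 0.5 + 1 + 1.5 + 2] = 5.

5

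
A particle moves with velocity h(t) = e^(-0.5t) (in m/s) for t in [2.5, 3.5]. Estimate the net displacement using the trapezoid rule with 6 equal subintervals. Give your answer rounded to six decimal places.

0.225592

Δt = (3.5 − 2.5)/6 = 1/6.
h(2.5) ≈ 0.286505, h(8/3) ≈ 0.263597, h(17/6) ≈ 0.242521, h(3) ≈ 0.223130, h(19/6) ≈ 0.205290, h(10/3) ≈ 0.188876, h(3.5) ≈ 0.173774.
T_6 = (Δt/2)·[h(t_0) + 2h(t_1) + ... + 2h(t_{5}) + h(t_6)].
Sum ≈ 0.225592.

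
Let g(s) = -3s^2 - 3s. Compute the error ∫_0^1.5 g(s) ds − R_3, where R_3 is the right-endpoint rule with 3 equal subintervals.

Exact integral: ∫_0^1.5 g(s) ds = -6.75.
R_3 = -9.75.
Error = -6.75 − (-9.75) = 3.

3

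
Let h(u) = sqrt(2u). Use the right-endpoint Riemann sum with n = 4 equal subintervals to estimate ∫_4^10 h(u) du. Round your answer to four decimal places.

23.4803

Δu = (10 − 4)/4 = 1.5.
Right endpoints: 5.5, 7, 8.5, 10.
h(5.5) ≈ 3.3166, h(7) ≈ 3.7417, h(8.5) ≈ 4.1231, h(10) ≈ 4.4721.
Sum = Δu · [h(5.5) + h(7) + h(8.5) + h(10)].
Sum ≈ 23.4803.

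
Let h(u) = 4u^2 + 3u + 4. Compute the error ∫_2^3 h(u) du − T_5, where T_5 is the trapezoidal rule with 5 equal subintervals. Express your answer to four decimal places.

Exact integral: ∫_2^3 h(u) du ≈ 36.833333.
T_5 = 36.86.
Error ≈ 36.833333 − 36.86 ≈ -0.0267.

-0.0267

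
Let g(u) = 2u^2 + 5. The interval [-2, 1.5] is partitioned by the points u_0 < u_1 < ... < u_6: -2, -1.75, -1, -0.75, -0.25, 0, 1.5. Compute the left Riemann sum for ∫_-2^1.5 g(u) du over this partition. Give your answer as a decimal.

25.1875

Subinterval widths: 0.25, 0.75, 0.25, 0.5, 0.25, 1.5.
Left endpoints: -2, -1.75, -1, -0.75, -0.25, 0.
g(-2) = 13, g(-1.75) = 11.125, g(-1) = 7, g(-0.75) = 6.125, g(-0.25) = 5.125, g(0) = 5.
Sum = Σ Δu_i · g(u_i).
Sum = 25.1875.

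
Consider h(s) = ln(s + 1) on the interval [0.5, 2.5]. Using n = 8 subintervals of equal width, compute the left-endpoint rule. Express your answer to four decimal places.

Δs = (2.5 − 0.5)/8 = 0.25.
Left endpoints: 0.5, 0.75, 1, 1.25, 1.5, 1.75, 2, 2.25.
h(0.5) ≈ 0.4055, h(0.75) ≈ 0.5596, h(1) ≈ 0.6931, h(1.25) ≈ 0.8109, h(1.5) ≈ 0.9163, h(1.75) ≈ 1.0116, h(2) ≈ 1.0986, h(2.25) ≈ 1.1787.
Sum = Δs · [h(0.5) + h(0.75) + h(1) + ...].
Sum ≈ 1.6686.

1.6686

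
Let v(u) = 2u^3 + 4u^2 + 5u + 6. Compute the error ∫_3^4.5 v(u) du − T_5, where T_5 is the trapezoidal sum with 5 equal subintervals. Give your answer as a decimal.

Exact integral: ∫_3^4.5 v(u) du = 287.15625.
T_5 = 287.7525.
Error = 287.15625 − 287.7525 = -0.59625.

-0.59625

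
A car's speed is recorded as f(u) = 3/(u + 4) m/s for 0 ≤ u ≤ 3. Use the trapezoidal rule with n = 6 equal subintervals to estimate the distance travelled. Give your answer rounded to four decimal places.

1.6815

Δu = (3 − 0)/6 = 0.5.
f(0) = 0.75, f(0.5) = 2/3, f(1) = 0.6, f(1.5) = 6/11, f(2) = 0.5, f(2.5) = 6/13, f(3) = 3/7.
T_6 = (Δu/2)·[f(u_0) + 2f(u_1) + ... + 2f(u_{5}) + f(u_6)].
Sum ≈ 1.6815.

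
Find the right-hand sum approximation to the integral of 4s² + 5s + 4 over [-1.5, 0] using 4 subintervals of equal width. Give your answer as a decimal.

4.734375

Δs = (0 − (-1.5))/4 = 0.375.
Right endpoints: -1.125, -0.75, -0.375, 0.
f(-1.125) = 3.4375, f(-0.75) = 2.5, f(-0.375) = 2.6875, f(0) = 4.
Sum = Δs · [f(-1.125) + f(-0.75) + f(-0.375) + f(0)].
Sum = 4.734375.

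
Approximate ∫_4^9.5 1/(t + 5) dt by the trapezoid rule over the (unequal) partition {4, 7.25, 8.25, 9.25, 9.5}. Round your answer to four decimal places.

0.4820

Subinterval widths: 3.25, 1, 1, 0.25.
f(4) = 1/9, f(7.25) = 4/49, f(8.25) = 4/53, f(9.25) = 4/57, f(9.5) = 2/29.
On each subinterval the trapezoid contributes (Δt_i/2)·[f(t_{i-1}) + f(t_i)].
Sum ≈ 0.4820.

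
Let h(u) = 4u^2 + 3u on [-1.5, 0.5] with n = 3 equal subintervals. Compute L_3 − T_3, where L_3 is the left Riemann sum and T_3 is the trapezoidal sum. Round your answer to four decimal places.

0.6667

L_3 ≈ 2.925926.
T_3 ≈ 2.259259.
L_3 − T_3 ≈ 0.6667.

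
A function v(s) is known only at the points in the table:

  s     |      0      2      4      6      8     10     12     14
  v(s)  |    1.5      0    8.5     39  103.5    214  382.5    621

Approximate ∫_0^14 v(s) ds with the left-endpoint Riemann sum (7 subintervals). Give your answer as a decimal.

Δs = 2.
Sum = 2·[1.5 + 0 + 8.5 + 39 + 103.5 + 214 + 382.5] = 1498.

1498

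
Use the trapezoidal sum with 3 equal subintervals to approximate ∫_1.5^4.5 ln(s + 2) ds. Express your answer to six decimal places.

4.771108

Δs = (4.5 − 1.5)/3 = 1.
f(1.5) ≈ 1.252763, f(2.5) ≈ 1.504077, f(3.5) ≈ 1.704748, f(4.5) ≈ 1.871802.
T_3 = (Δs/2)·[f(s_0) + 2f(s_1) + 2f(s_2) + f(s_3)].
Sum ≈ 4.771108.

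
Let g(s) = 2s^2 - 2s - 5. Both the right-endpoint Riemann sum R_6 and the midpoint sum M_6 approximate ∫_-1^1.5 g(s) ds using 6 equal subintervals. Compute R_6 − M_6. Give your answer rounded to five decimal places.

R_6 ≈ -11.2094907.
M_6 ≈ -10.9056713.
R_6 − M_6 ≈ -0.30382.

-0.30382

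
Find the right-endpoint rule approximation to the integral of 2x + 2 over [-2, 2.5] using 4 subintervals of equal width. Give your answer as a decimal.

16.3125

Δx = (2.5 − (-2))/4 = 1.125.
Right endpoints: -0.875, 0.25, 1.375, 2.5.
f(-0.875) = 0.25, f(0.25) = 2.5, f(1.375) = 4.75, f(2.5) = 7.
Sum = Δx · [f(-0.875) + f(0.25) + f(1.375) + f(2.5)].
Sum = 16.3125.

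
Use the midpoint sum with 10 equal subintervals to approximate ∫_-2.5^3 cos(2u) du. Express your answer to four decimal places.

Δu = (3 − (-2.5))/10 = 0.55.
Midpoints: -2.225, -1.675, -1.125, -0.575, -0.025, 0.525, 1.075, 1.625, 2.175, 2.725.
f(-2.225) ≈ -0.2594, f(-1.675) ≈ -0.9784, f(-1.125) ≈ -0.6282, f(-0.575) ≈ 0.4085, f(-0.025) ≈ 0.9988, f(0.525) ≈ 0.4976, f(1.075) ≈ -0.5474, f(1.625) ≈ -0.9941, f(2.175) ≈ -0.3545, f(2.725) ≈ 0.6725.
Sum = Δu · [f(-2.225) + f(-1.675) + f(-1.125) + ...].
Sum ≈ -0.6515.

-0.6515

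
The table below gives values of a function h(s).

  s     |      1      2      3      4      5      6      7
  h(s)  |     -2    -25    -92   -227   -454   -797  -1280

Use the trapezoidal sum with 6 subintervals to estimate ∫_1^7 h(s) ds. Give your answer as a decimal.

-2236

Δs = 1.
T_6 = (1/2)·[(-2) + 2·(-25) + 2·(-92) + 2·(-227) + 2·(-454) + 2·(-797) + (-1280)] = -2236.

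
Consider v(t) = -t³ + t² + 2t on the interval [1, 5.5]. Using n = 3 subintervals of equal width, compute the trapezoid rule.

Δt = (5.5 − 1)/3 = 1.5.
v(1) = 2, v(2.5) = -4.375, v(4) = -40, v(5.5) = -125.125.
T_3 = (Δt/2)·[v(t_0) + 2v(t_1) + 2v(t_2) + v(t_3)].
Sum = -158.90625.

-158.90625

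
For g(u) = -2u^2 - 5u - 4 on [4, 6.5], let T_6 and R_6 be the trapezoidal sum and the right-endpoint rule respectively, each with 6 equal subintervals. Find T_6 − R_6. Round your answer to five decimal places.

T_6 ≈ -216.1863426.
R_6 ≈ -229.7280093.
T_6 − R_6 ≈ 13.54167.

13.54167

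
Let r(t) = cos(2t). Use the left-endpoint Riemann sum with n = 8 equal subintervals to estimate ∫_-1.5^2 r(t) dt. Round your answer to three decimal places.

-0.362

Δt = (2 − (-1.5))/8 = 0.4375.
Left endpoints: -1.5, -1.0625, -0.625, -0.1875, 0.25, 0.6875, 1.125, 1.5625.
r(-1.5) ≈ -0.990, r(-1.0625) ≈ -0.526, r(-0.625) ≈ 0.315, r(-0.1875) ≈ 0.931, r(0.25) ≈ 0.878, r(0.6875) ≈ 0.195, r(1.125) ≈ -0.628, r(1.5625) ≈ -1.000.
Sum = Δt · [r(-1.5) + r(-1.0625) + r(-0.625) + ...].
Sum ≈ -0.362.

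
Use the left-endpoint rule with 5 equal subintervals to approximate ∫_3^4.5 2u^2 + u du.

44.82

Δu = (4.5 − 3)/5 = 0.3.
Left endpoints: 3, 3.3, 3.6, 3.9, 4.2.
f(3) = 21, f(3.3) = 25.08, f(3.6) = 29.52, f(3.9) = 34.32, f(4.2) = 39.48.
Sum = Δu · [f(3) + f(3.3) + f(3.6) + f(3.9) + f(4.2)].
Sum = 44.82.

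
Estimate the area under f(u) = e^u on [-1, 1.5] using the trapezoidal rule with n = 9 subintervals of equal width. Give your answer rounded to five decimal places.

4.14023

Δu = (1.5 − (-1))/9 = 5/18.
f(-1) ≈ 0.36788, f(-13/18) ≈ 0.48567, f(-4/9) ≈ 0.64118, f(-1/6) ≈ 0.84648, f(1/9) ≈ 1.11752, f(7/18) ≈ 1.47534, f(2/3) ≈ 1.94773, f(17/18) ≈ 2.57138, f(11/9) ≈ 3.39472, f(1.5) ≈ 4.48169.
T_9 = (Δu/2)·[f(u_0) + 2f(u_1) + ... + 2f(u_{8}) + f(u_9)].
Sum ≈ 4.14023.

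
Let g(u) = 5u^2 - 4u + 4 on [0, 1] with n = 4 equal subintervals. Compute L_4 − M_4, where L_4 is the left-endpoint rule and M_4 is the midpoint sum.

-0.046875

L_4 = 3.59375.
M_4 = 3.640625.
L_4 − M_4 = -0.046875.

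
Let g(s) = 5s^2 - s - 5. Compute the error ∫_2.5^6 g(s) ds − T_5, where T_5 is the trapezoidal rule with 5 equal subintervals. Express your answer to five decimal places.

Exact integral: ∫_2.5^6 g(s) ds ≈ 301.5833333.
T_5 = 303.0125.
Error ≈ 301.5833333 − 303.0125 ≈ -1.42917.

-1.42917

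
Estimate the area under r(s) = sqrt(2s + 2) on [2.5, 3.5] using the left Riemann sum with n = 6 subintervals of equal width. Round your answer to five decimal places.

2.79696

Δs = (3.5 − 2.5)/6 = 1/6.
Left endpoints: 2.5, 8/3, 17/6, 3, 19/6, 10/3.
r(2.5) ≈ 2.64575, r(8/3) ≈ 2.70801, r(17/6) ≈ 2.76887, r(3) ≈ 2.82843, r(19/6) ≈ 2.88675, r(10/3) ≈ 2.94392.
Sum = Δs · [r(2.5) + r(8/3) + r(17/6) + ...].
Sum ≈ 2.79696.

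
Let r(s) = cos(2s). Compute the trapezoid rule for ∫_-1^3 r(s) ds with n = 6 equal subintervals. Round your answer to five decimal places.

0.26684

Δs = (3 − (-1))/6 = 2/3.
r(-1) ≈ -0.41615, r(-1/3) ≈ 0.78589, r(1/3) ≈ 0.78589, r(1) ≈ -0.41615, r(5/3) ≈ -0.98167, r(7/3) ≈ -0.04571, r(3) ≈ 0.96017.
T_6 = (Δs/2)·[r(s_0) + 2r(s_1) + ... + 2r(s_{5}) + r(s_6)].
Sum ≈ 0.26684.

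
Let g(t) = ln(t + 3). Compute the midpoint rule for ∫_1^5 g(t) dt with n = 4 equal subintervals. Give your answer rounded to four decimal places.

7.0955

Δt = (5 − 1)/4 = 1.
Midpoints: 1.5, 2.5, 3.5, 4.5.
g(1.5) ≈ 1.5041, g(2.5) ≈ 1.7047, g(3.5) ≈ 1.8718, g(4.5) ≈ 2.0149.
Sum = Δt · [g(1.5) + g(2.5) + g(3.5) + g(4.5)].
Sum ≈ 7.0955.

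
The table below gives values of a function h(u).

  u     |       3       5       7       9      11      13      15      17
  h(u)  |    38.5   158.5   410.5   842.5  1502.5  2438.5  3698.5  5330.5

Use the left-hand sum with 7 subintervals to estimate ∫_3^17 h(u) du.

Δu = 2.
Sum = 2·[38.5 + 158.5 + 410.5 + 842.5 + 1502.5 + 2438.5 + 3698.5] = 18179.

18179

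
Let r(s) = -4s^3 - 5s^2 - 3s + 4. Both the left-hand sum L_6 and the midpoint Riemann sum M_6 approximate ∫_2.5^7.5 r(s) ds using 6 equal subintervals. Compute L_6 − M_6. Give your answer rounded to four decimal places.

L_6 ≈ -3107.199074.
M_6 ≈ -3838.275463.
L_6 − M_6 ≈ 731.0764.

731.0764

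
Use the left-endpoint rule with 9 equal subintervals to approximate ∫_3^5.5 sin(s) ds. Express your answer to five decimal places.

Δs = (5.5 − 3)/9 = 5/18.
Left endpoints: 3, 59/18, 32/9, 23/6, 37/9, 79/18, 14/3, 89/18, 47/9.
f(3) ≈ 0.14112, f(59/18) ≈ -0.13576, f(32/9) ≈ -0.40224, f(23/6) ≈ -0.63788, f(37/9) ≈ -0.82461, f(79/18) ≈ -0.94813, f(14/3) ≈ -0.99895, f(89/18) ≈ -0.97320, f(47/9) ≈ -0.87283.
Sum = Δs · [f(3) + f(59/18) + f(32/9) + ...].
Sum ≈ -1.57013.

-1.57013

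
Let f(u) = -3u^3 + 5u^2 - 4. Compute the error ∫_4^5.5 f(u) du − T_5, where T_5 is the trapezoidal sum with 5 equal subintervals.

0.849375

Exact integral: ∫_4^5.5 f(u) du = -329.671875.
T_5 = -330.52125.
Error = -329.671875 − (-330.52125) = 0.849375.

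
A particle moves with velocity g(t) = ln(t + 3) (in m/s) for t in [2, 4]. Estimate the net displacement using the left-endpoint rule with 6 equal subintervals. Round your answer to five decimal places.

3.51757

Δt = (4 − 2)/6 = 1/3.
Left endpoints: 2, 7/3, 8/3, 3, 10/3, 11/3.
g(2) ≈ 1.60944, g(7/3) ≈ 1.67398, g(8/3) ≈ 1.73460, g(3) ≈ 1.79176, g(10/3) ≈ 1.84583, g(11/3) ≈ 1.89712.
Sum = Δt · [g(2) + g(7/3) + g(8/3) + ...].
Sum ≈ 3.51757.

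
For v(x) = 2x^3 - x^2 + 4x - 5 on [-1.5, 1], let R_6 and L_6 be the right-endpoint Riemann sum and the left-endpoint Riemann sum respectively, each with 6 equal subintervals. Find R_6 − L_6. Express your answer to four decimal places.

R_6 ≈ -14.503762.
L_6 ≈ -22.837095.
R_6 − L_6 ≈ 8.3333.

8.3333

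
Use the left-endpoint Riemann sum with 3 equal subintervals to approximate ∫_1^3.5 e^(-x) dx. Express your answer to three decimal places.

0.498

Δx = (3.5 − 1)/3 = 5/6.
Left endpoints: 1, 11/6, 8/3.
f(1) ≈ 0.368, f(11/6) ≈ 0.160, f(8/3) ≈ 0.069.
Sum = Δx · [f(1) + f(11/6) + f(8/3)].
Sum ≈ 0.498.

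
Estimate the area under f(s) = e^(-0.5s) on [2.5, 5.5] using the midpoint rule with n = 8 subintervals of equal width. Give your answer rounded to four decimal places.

0.4445

Δs = (5.5 − 2.5)/8 = 0.375.
Midpoints: 2.6875, 3.0625, 3.4375, 3.8125, 4.1875, 4.5625, 4.9375, 5.3125.
f(2.6875) ≈ 0.2609, f(3.0625) ≈ 0.2163, f(3.4375) ≈ 0.1793, f(3.8125) ≈ 0.1486, f(4.1875) ≈ 0.1232, f(4.5625) ≈ 0.1022, f(4.9375) ≈ 0.0847, f(5.3125) ≈ 0.0702.
Sum = Δs · [f(2.6875) + f(3.0625) + f(3.4375) + ...].
Sum ≈ 0.4445.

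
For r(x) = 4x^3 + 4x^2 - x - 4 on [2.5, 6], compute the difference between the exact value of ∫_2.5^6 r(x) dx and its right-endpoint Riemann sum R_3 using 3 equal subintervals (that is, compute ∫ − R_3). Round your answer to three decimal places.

Exact integral: ∫_2.5^6 r(x) dx ≈ 1495.22917.
R_3 ≈ 2073.81481.
Error ≈ 1495.22917 − 2073.81481 ≈ -578.586.

-578.586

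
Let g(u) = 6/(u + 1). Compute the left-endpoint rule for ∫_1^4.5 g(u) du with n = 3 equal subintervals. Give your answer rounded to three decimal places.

Δu = (4.5 − 1)/3 = 7/6.
Left endpoints: 1, 13/6, 10/3.
g(1) = 3, g(13/6) = 36/19, g(10/3) = 18/13.
Sum = Δu · [g(1) + g(13/6) + g(10/3)].
Sum ≈ 7.326.

7.326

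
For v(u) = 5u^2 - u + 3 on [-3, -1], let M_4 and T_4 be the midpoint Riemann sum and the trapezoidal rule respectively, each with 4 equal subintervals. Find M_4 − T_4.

M_4 = 53.125.
T_4 = 53.75.
M_4 − T_4 = -0.625.

-0.625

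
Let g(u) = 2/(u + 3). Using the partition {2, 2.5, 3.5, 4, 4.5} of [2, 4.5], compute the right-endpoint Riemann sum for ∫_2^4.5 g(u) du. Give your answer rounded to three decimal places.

0.766

Subinterval widths: 0.5, 1, 0.5, 0.5.
Right endpoints: 2.5, 3.5, 4, 4.5.
g(2.5) = 4/11, g(3.5) = 4/13, g(4) = 2/7, g(4.5) = 4/15.
Sum = Σ Δu_i · g(u_i).
Sum ≈ 0.766.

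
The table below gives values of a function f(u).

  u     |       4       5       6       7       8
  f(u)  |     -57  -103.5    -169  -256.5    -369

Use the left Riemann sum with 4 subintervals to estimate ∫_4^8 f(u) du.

-586

Δu = 1.
Sum = 1·[(-57) + (-103.5) + (-169) + (-256.5)] = -586.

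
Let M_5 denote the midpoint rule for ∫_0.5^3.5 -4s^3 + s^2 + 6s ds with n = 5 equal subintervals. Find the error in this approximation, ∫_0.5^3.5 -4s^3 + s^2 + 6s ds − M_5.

Exact integral: ∫_0.5^3.5 f(s) ds = -99.75.
M_5 = -97.68.
Error = -99.75 − (-97.68) = -2.07.

-2.07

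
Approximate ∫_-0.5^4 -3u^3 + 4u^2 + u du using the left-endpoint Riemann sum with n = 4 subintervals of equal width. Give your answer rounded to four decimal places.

Δu = (4 − (-0.5))/4 = 1.125.
Left endpoints: -0.5, 0.625, 1.75, 2.875.
f(-0.5) = 0.875, f(0.625) = 745/512, f(1.75) = -2.078125, f(2.875) = -18101/512.
Sum = Δu · [f(-0.5) + f(0.625) + f(1.75) + f(2.875)].
Sum ≈ -39.4893.

-39.4893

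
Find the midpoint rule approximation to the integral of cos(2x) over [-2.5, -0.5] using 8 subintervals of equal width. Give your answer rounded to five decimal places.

Δx = (-0.5 − (-2.5))/8 = 0.25.
Midpoints: -2.375, -2.125, -1.875, -1.625, -1.375, -1.125, -0.875, -0.625.
f(-2.375) ≈ 0.03760, f(-2.125) ≈ -0.44609, f(-1.875) ≈ -0.82056, f(-1.625) ≈ -0.99413, f(-1.375) ≈ -0.92430, f(-1.125) ≈ -0.62817, f(-0.875) ≈ -0.17825, f(-0.625) ≈ 0.31532.
Sum = Δx · [f(-2.375) + f(-2.125) + f(-1.875) + ...].
Sum ≈ -0.90964.

-0.90964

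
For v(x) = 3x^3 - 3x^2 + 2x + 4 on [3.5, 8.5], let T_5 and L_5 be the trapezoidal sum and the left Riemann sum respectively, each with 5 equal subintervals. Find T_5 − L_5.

T_5 = 3353.75.
L_5 = 2581.875.
T_5 − L_5 = 771.875.

771.875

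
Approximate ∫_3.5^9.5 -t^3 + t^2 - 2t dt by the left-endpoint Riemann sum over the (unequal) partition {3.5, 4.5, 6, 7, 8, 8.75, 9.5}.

Subinterval widths: 1, 1.5, 1, 1, 0.75, 0.75.
Left endpoints: 3.5, 4.5, 6, 7, 8, 8.75.
f(3.5) = -37.625, f(4.5) = -79.875, f(6) = -192, f(7) = -308, f(8) = -464, f(8.75) = -610.859375.
Sum = Σ Δt_i · f(t_i).
Sum = -1463.58203125.

-1463.58203125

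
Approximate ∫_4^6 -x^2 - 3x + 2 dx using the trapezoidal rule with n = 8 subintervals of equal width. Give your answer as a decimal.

Δx = (6 − 4)/8 = 0.25.
f(4) = -26, f(4.25) = -28.8125, f(4.5) = -31.75, f(4.75) = -34.8125, f(5) = -38, f(5.25) = -41.3125, f(5.5) = -44.75, f(5.75) = -48.3125, f(6) = -52.
T_8 = (Δx/2)·[f(x_0) + 2f(x_1) + ... + 2f(x_{7}) + f(x_8)].
Sum = -76.6875.

-76.6875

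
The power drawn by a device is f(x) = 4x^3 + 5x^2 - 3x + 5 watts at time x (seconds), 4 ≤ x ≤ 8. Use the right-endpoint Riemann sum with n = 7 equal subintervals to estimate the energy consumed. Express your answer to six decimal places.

5128.571429

Δx = (8 − 4)/7 = 4/7.
Right endpoints: 32/7, 36/7, 40/7, 44/7, 48/7, 52/7, 8.
f(32/7) = 163923/343, f(36/7) = 228407/343, f(40/7) = 307835/343, f(44/7) = 403743/343, f(48/7) = 517667/343, f(52/7) = 651143/343, f(8) = 2349.
Sum = Δx · [f(32/7) + f(36/7) + f(40/7) + ...].
Sum ≈ 5128.571429.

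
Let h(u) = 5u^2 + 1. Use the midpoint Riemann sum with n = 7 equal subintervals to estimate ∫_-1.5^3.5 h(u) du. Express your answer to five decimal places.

81.02041

Δu = (3.5 − (-1.5))/7 = 5/7.
Midpoints: -8/7, -3/7, 2/7, 1, 12/7, 17/7, 22/7.
h(-8/7) = 369/49, h(-3/7) = 94/49, h(2/7) = 69/49, h(1) = 6, h(12/7) = 769/49, h(17/7) = 1494/49, h(22/7) = 2469/49.
Sum = Δu · [h(-8/7) + h(-3/7) + h(2/7) + ...].
Sum ≈ 81.02041.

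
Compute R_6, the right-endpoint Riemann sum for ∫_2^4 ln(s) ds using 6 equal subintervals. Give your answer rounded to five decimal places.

Δs = (4 − 2)/6 = 1/3.
Right endpoints: 7/3, 8/3, 3, 10/3, 11/3, 4.
f(7/3) ≈ 0.84730, f(8/3) ≈ 0.98083, f(3) ≈ 1.09861, f(10/3) ≈ 1.20397, f(11/3) ≈ 1.29928, f(4) ≈ 1.38629.
Sum = Δs · [f(7/3) + f(8/3) + f(3) + ...].
Sum ≈ 2.27210.

2.27210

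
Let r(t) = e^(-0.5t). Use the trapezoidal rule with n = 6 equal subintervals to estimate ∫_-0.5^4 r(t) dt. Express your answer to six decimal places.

2.324240

Δt = (4 − (-0.5))/6 = 0.75.
r(-0.5) ≈ 1.284025, r(0.25) ≈ 0.882497, r(1) ≈ 0.606531, r(1.75) ≈ 0.416862, r(2.5) ≈ 0.286505, r(3.25) ≈ 0.196912, r(4) ≈ 0.135335.
T_6 = (Δt/2)·[r(t_0) + 2r(t_1) + ... + 2r(t_{5}) + r(t_6)].
Sum ≈ 2.324240.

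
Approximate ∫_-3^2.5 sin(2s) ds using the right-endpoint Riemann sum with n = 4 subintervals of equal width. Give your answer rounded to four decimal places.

Δs = (2.5 − (-3))/4 = 1.375.
Right endpoints: -1.625, -0.25, 1.125, 2.5.
f(-1.625) ≈ 0.1082, f(-0.25) ≈ -0.4794, f(1.125) ≈ 0.7781, f(2.5) ≈ -0.9589.
Sum = Δs · [f(-1.625) + f(-0.25) + f(1.125) + f(2.5)].
Sum ≈ -0.7591.

-0.7591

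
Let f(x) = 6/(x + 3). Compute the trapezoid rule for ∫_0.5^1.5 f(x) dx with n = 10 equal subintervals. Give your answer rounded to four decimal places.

Δx = (1.5 − 0.5)/10 = 0.1.
f(0.5) = 12/7, f(0.6) = 5/3, f(0.7) = 60/37, f(0.8) = 30/19, f(0.9) = 20/13, f(1) = 1.5, f(1.1) = 60/41, f(1.2) = 10/7, f(1.3) = 60/43, f(1.4) = 15/11, f(1.5) = 4/3.
T_10 = (Δx/2)·[f(x_0) + 2f(x_1) + ... + 2f(x_{9}) + f(x_10)].
Sum ≈ 1.5080.

1.5080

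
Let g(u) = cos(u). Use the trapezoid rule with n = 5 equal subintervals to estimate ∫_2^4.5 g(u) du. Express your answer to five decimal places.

Δu = (4.5 − 2)/5 = 0.5.
g(2) ≈ -0.41615, g(2.5) ≈ -0.80114, g(3) ≈ -0.98999, g(3.5) ≈ -0.93646, g(4) ≈ -0.65364, g(4.5) ≈ -0.21080.
T_5 = (Δu/2)·[g(u_0) + 2g(u_1) + ... + 2g(u_{4}) + g(u_5)].
Sum ≈ -1.84735.

-1.84735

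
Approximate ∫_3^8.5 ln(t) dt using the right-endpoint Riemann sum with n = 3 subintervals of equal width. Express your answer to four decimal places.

Δt = (8.5 − 3)/3 = 11/6.
Right endpoints: 29/6, 20/3, 8.5.
f(29/6) ≈ 1.5755, f(20/3) ≈ 1.8971, f(8.5) ≈ 2.1401.
Sum = Δt · [f(29/6) + f(20/3) + f(8.5)].
Sum ≈ 10.2900.

10.2900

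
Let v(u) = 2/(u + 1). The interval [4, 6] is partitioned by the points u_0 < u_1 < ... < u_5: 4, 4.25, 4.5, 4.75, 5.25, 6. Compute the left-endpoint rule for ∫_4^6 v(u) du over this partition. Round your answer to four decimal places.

0.7001

Subinterval widths: 0.25, 0.25, 0.25, 0.5, 0.75.
Left endpoints: 4, 4.25, 4.5, 4.75, 5.25.
v(4) = 0.4, v(4.25) = 8/21, v(4.5) = 4/11, v(4.75) = 8/23, v(5.25) = 0.32.
Sum = Σ Δu_i · v(u_i).
Sum ≈ 0.7001.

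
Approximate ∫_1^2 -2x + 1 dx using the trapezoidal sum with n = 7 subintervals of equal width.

Δx = (2 − 1)/7 = 1/7.
f(1) = -1, f(8/7) = -9/7, f(9/7) = -11/7, f(10/7) = -13/7, f(11/7) = -15/7, f(12/7) = -17/7, f(13/7) = -19/7, f(2) = -3.
T_7 = (Δx/2)·[f(x_0) + 2f(x_1) + ... + 2f(x_{6}) + f(x_7)].
Sum = -2.

-2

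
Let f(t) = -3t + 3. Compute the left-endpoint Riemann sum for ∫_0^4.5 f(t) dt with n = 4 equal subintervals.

Δt = (4.5 − 0)/4 = 1.125.
Left endpoints: 0, 1.125, 2.25, 3.375.
f(0) = 3, f(1.125) = -0.375, f(2.25) = -3.75, f(3.375) = -7.125.
Sum = Δt · [f(0) + f(1.125) + f(2.25) + f(3.375)].
Sum = -9.28125.

-9.28125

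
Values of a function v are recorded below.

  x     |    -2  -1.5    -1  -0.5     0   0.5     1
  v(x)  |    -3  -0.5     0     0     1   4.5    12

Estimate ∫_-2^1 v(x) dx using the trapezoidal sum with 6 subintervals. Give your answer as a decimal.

4.75

Δx = 0.5.
T_6 = (0.5/2)·[(-3) + 2·(-0.5) + 2·0 + 2·0 + 2·1 + 2·4.5 + 12] = 4.75.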